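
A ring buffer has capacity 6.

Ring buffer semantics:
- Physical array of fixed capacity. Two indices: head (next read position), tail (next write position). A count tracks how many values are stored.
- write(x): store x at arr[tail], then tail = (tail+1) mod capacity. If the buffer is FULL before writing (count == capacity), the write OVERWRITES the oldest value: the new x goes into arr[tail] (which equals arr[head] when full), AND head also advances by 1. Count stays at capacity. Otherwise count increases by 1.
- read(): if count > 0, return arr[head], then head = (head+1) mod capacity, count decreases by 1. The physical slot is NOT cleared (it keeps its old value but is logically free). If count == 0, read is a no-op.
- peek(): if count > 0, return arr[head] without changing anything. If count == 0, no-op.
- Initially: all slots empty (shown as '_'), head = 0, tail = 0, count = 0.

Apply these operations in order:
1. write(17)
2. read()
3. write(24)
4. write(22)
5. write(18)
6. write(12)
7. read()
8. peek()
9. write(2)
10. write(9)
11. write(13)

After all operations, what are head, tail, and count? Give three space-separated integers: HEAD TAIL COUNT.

After op 1 (write(17)): arr=[17 _ _ _ _ _] head=0 tail=1 count=1
After op 2 (read()): arr=[17 _ _ _ _ _] head=1 tail=1 count=0
After op 3 (write(24)): arr=[17 24 _ _ _ _] head=1 tail=2 count=1
After op 4 (write(22)): arr=[17 24 22 _ _ _] head=1 tail=3 count=2
After op 5 (write(18)): arr=[17 24 22 18 _ _] head=1 tail=4 count=3
After op 6 (write(12)): arr=[17 24 22 18 12 _] head=1 tail=5 count=4
After op 7 (read()): arr=[17 24 22 18 12 _] head=2 tail=5 count=3
After op 8 (peek()): arr=[17 24 22 18 12 _] head=2 tail=5 count=3
After op 9 (write(2)): arr=[17 24 22 18 12 2] head=2 tail=0 count=4
After op 10 (write(9)): arr=[9 24 22 18 12 2] head=2 tail=1 count=5
After op 11 (write(13)): arr=[9 13 22 18 12 2] head=2 tail=2 count=6

Answer: 2 2 6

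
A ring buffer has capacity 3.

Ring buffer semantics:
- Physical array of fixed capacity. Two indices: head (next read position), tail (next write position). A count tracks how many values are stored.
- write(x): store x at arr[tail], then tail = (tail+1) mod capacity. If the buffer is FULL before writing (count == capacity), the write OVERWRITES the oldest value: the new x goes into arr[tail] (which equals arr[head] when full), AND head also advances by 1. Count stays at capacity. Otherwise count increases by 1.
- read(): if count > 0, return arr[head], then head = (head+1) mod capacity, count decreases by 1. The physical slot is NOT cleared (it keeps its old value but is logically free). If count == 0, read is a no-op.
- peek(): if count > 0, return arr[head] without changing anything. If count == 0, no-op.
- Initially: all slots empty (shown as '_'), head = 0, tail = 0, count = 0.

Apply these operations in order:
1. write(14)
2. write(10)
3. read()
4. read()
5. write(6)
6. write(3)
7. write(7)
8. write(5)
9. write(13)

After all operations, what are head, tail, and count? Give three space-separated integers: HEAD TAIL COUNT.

After op 1 (write(14)): arr=[14 _ _] head=0 tail=1 count=1
After op 2 (write(10)): arr=[14 10 _] head=0 tail=2 count=2
After op 3 (read()): arr=[14 10 _] head=1 tail=2 count=1
After op 4 (read()): arr=[14 10 _] head=2 tail=2 count=0
After op 5 (write(6)): arr=[14 10 6] head=2 tail=0 count=1
After op 6 (write(3)): arr=[3 10 6] head=2 tail=1 count=2
After op 7 (write(7)): arr=[3 7 6] head=2 tail=2 count=3
After op 8 (write(5)): arr=[3 7 5] head=0 tail=0 count=3
After op 9 (write(13)): arr=[13 7 5] head=1 tail=1 count=3

Answer: 1 1 3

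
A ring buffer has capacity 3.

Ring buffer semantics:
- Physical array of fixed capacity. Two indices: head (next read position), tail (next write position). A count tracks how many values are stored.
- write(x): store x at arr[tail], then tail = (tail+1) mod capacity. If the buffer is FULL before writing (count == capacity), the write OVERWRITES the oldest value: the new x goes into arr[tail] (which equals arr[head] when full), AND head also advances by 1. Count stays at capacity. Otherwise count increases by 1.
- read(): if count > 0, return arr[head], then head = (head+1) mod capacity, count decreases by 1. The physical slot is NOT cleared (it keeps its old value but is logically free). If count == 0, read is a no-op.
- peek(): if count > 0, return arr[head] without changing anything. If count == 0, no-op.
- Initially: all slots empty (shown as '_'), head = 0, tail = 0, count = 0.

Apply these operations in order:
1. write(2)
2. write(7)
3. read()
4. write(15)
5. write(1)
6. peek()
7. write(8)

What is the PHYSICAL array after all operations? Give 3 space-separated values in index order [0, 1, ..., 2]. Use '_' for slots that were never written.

After op 1 (write(2)): arr=[2 _ _] head=0 tail=1 count=1
After op 2 (write(7)): arr=[2 7 _] head=0 tail=2 count=2
After op 3 (read()): arr=[2 7 _] head=1 tail=2 count=1
After op 4 (write(15)): arr=[2 7 15] head=1 tail=0 count=2
After op 5 (write(1)): arr=[1 7 15] head=1 tail=1 count=3
After op 6 (peek()): arr=[1 7 15] head=1 tail=1 count=3
After op 7 (write(8)): arr=[1 8 15] head=2 tail=2 count=3

Answer: 1 8 15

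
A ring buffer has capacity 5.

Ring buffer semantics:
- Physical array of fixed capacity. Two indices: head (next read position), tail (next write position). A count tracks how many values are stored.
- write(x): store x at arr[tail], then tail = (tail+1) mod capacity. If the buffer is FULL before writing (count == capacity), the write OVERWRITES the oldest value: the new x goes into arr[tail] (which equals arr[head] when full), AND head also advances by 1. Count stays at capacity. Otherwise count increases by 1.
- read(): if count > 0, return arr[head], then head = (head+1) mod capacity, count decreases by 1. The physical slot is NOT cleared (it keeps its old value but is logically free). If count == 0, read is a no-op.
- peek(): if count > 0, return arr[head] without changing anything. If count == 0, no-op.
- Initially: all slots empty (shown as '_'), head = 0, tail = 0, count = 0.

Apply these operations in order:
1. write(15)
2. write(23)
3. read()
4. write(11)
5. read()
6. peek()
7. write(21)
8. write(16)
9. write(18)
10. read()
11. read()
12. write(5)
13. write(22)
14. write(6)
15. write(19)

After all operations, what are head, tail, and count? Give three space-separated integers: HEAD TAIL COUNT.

Answer: 0 0 5

Derivation:
After op 1 (write(15)): arr=[15 _ _ _ _] head=0 tail=1 count=1
After op 2 (write(23)): arr=[15 23 _ _ _] head=0 tail=2 count=2
After op 3 (read()): arr=[15 23 _ _ _] head=1 tail=2 count=1
After op 4 (write(11)): arr=[15 23 11 _ _] head=1 tail=3 count=2
After op 5 (read()): arr=[15 23 11 _ _] head=2 tail=3 count=1
After op 6 (peek()): arr=[15 23 11 _ _] head=2 tail=3 count=1
After op 7 (write(21)): arr=[15 23 11 21 _] head=2 tail=4 count=2
After op 8 (write(16)): arr=[15 23 11 21 16] head=2 tail=0 count=3
After op 9 (write(18)): arr=[18 23 11 21 16] head=2 tail=1 count=4
After op 10 (read()): arr=[18 23 11 21 16] head=3 tail=1 count=3
After op 11 (read()): arr=[18 23 11 21 16] head=4 tail=1 count=2
After op 12 (write(5)): arr=[18 5 11 21 16] head=4 tail=2 count=3
After op 13 (write(22)): arr=[18 5 22 21 16] head=4 tail=3 count=4
After op 14 (write(6)): arr=[18 5 22 6 16] head=4 tail=4 count=5
After op 15 (write(19)): arr=[18 5 22 6 19] head=0 tail=0 count=5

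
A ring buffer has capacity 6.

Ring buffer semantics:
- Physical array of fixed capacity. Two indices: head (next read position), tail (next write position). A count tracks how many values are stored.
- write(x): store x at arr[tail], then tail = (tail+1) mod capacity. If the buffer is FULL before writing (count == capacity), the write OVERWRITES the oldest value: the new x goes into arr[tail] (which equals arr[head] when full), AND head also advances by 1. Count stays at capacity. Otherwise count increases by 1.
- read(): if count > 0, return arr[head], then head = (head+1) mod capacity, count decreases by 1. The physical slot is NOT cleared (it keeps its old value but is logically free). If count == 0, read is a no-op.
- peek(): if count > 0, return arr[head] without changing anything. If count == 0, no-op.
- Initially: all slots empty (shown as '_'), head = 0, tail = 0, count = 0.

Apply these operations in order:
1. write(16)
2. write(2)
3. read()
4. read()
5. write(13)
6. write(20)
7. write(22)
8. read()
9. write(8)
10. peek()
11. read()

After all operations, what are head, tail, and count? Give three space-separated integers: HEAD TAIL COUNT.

Answer: 4 0 2

Derivation:
After op 1 (write(16)): arr=[16 _ _ _ _ _] head=0 tail=1 count=1
After op 2 (write(2)): arr=[16 2 _ _ _ _] head=0 tail=2 count=2
After op 3 (read()): arr=[16 2 _ _ _ _] head=1 tail=2 count=1
After op 4 (read()): arr=[16 2 _ _ _ _] head=2 tail=2 count=0
After op 5 (write(13)): arr=[16 2 13 _ _ _] head=2 tail=3 count=1
After op 6 (write(20)): arr=[16 2 13 20 _ _] head=2 tail=4 count=2
After op 7 (write(22)): arr=[16 2 13 20 22 _] head=2 tail=5 count=3
After op 8 (read()): arr=[16 2 13 20 22 _] head=3 tail=5 count=2
After op 9 (write(8)): arr=[16 2 13 20 22 8] head=3 tail=0 count=3
After op 10 (peek()): arr=[16 2 13 20 22 8] head=3 tail=0 count=3
After op 11 (read()): arr=[16 2 13 20 22 8] head=4 tail=0 count=2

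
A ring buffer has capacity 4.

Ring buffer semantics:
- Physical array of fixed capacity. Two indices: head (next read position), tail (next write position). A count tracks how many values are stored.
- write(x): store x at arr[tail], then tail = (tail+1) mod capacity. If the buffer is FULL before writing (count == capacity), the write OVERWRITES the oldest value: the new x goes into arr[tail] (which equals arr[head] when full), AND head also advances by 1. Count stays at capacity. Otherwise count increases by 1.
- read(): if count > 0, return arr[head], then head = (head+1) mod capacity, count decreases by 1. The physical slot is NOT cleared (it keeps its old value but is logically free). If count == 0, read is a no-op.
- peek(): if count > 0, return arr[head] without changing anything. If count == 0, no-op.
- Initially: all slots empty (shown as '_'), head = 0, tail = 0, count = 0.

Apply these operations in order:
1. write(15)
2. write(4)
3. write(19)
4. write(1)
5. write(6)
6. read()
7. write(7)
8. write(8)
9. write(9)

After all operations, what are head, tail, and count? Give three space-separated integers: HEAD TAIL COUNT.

After op 1 (write(15)): arr=[15 _ _ _] head=0 tail=1 count=1
After op 2 (write(4)): arr=[15 4 _ _] head=0 tail=2 count=2
After op 3 (write(19)): arr=[15 4 19 _] head=0 tail=3 count=3
After op 4 (write(1)): arr=[15 4 19 1] head=0 tail=0 count=4
After op 5 (write(6)): arr=[6 4 19 1] head=1 tail=1 count=4
After op 6 (read()): arr=[6 4 19 1] head=2 tail=1 count=3
After op 7 (write(7)): arr=[6 7 19 1] head=2 tail=2 count=4
After op 8 (write(8)): arr=[6 7 8 1] head=3 tail=3 count=4
After op 9 (write(9)): arr=[6 7 8 9] head=0 tail=0 count=4

Answer: 0 0 4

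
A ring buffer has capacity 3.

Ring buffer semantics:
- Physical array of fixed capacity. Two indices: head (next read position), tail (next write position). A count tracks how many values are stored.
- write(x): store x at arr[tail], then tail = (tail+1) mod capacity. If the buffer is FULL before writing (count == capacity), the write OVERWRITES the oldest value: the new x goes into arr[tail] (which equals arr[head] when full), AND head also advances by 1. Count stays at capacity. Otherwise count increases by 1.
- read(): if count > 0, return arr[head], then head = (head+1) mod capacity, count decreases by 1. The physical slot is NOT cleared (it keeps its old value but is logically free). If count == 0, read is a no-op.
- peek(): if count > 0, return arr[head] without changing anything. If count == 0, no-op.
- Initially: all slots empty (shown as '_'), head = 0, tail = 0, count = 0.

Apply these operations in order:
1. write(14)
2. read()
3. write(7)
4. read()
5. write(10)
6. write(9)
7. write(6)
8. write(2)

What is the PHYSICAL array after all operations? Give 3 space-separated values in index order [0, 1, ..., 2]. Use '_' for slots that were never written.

Answer: 9 6 2

Derivation:
After op 1 (write(14)): arr=[14 _ _] head=0 tail=1 count=1
After op 2 (read()): arr=[14 _ _] head=1 tail=1 count=0
After op 3 (write(7)): arr=[14 7 _] head=1 tail=2 count=1
After op 4 (read()): arr=[14 7 _] head=2 tail=2 count=0
After op 5 (write(10)): arr=[14 7 10] head=2 tail=0 count=1
After op 6 (write(9)): arr=[9 7 10] head=2 tail=1 count=2
After op 7 (write(6)): arr=[9 6 10] head=2 tail=2 count=3
After op 8 (write(2)): arr=[9 6 2] head=0 tail=0 count=3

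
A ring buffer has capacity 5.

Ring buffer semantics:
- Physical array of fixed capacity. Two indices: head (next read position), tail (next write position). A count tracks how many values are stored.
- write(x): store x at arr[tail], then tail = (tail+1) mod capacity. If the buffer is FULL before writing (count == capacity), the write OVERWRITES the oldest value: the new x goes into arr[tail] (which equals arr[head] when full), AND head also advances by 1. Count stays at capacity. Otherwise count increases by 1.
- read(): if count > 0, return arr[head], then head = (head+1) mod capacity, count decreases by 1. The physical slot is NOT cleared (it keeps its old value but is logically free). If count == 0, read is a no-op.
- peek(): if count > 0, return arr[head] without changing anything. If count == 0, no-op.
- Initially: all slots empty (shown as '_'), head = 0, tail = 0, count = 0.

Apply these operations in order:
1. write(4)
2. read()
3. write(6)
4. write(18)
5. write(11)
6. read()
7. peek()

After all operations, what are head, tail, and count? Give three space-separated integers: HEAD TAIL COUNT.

After op 1 (write(4)): arr=[4 _ _ _ _] head=0 tail=1 count=1
After op 2 (read()): arr=[4 _ _ _ _] head=1 tail=1 count=0
After op 3 (write(6)): arr=[4 6 _ _ _] head=1 tail=2 count=1
After op 4 (write(18)): arr=[4 6 18 _ _] head=1 tail=3 count=2
After op 5 (write(11)): arr=[4 6 18 11 _] head=1 tail=4 count=3
After op 6 (read()): arr=[4 6 18 11 _] head=2 tail=4 count=2
After op 7 (peek()): arr=[4 6 18 11 _] head=2 tail=4 count=2

Answer: 2 4 2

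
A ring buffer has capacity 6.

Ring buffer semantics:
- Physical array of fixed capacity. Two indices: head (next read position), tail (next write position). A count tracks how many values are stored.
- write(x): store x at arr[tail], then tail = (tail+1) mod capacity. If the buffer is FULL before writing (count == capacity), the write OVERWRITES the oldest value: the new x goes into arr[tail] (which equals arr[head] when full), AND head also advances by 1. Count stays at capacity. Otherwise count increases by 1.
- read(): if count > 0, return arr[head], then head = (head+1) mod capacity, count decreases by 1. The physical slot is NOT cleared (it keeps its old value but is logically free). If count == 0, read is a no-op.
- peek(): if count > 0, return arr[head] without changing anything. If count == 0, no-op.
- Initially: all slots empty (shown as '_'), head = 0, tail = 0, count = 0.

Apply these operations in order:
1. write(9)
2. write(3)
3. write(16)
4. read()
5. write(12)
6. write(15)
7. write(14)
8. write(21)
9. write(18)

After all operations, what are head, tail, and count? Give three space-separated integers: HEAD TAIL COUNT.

After op 1 (write(9)): arr=[9 _ _ _ _ _] head=0 tail=1 count=1
After op 2 (write(3)): arr=[9 3 _ _ _ _] head=0 tail=2 count=2
After op 3 (write(16)): arr=[9 3 16 _ _ _] head=0 tail=3 count=3
After op 4 (read()): arr=[9 3 16 _ _ _] head=1 tail=3 count=2
After op 5 (write(12)): arr=[9 3 16 12 _ _] head=1 tail=4 count=3
After op 6 (write(15)): arr=[9 3 16 12 15 _] head=1 tail=5 count=4
After op 7 (write(14)): arr=[9 3 16 12 15 14] head=1 tail=0 count=5
After op 8 (write(21)): arr=[21 3 16 12 15 14] head=1 tail=1 count=6
After op 9 (write(18)): arr=[21 18 16 12 15 14] head=2 tail=2 count=6

Answer: 2 2 6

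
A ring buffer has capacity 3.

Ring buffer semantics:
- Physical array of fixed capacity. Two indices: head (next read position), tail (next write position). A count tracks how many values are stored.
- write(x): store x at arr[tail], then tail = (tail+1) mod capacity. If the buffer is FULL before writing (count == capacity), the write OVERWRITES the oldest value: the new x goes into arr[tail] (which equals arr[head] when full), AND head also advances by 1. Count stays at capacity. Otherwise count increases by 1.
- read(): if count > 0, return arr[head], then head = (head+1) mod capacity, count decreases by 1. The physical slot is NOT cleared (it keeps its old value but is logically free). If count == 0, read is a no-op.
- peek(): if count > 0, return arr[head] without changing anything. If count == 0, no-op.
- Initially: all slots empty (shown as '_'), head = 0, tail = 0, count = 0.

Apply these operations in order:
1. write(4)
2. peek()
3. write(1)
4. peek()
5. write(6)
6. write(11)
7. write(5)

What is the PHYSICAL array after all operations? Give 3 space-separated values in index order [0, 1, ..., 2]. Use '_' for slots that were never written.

Answer: 11 5 6

Derivation:
After op 1 (write(4)): arr=[4 _ _] head=0 tail=1 count=1
After op 2 (peek()): arr=[4 _ _] head=0 tail=1 count=1
After op 3 (write(1)): arr=[4 1 _] head=0 tail=2 count=2
After op 4 (peek()): arr=[4 1 _] head=0 tail=2 count=2
After op 5 (write(6)): arr=[4 1 6] head=0 tail=0 count=3
After op 6 (write(11)): arr=[11 1 6] head=1 tail=1 count=3
After op 7 (write(5)): arr=[11 5 6] head=2 tail=2 count=3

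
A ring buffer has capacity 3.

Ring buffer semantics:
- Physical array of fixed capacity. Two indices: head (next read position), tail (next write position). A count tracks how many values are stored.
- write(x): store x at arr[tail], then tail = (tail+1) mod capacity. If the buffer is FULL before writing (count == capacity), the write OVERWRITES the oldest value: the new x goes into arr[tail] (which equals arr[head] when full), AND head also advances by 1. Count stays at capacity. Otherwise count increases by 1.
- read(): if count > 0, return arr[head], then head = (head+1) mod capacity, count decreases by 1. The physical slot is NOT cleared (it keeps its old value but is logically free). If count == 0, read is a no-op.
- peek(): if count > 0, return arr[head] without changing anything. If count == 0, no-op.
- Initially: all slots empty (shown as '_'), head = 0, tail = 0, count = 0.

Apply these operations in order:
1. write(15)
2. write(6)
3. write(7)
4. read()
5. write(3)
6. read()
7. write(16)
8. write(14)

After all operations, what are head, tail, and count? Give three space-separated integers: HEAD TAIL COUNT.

Answer: 0 0 3

Derivation:
After op 1 (write(15)): arr=[15 _ _] head=0 tail=1 count=1
After op 2 (write(6)): arr=[15 6 _] head=0 tail=2 count=2
After op 3 (write(7)): arr=[15 6 7] head=0 tail=0 count=3
After op 4 (read()): arr=[15 6 7] head=1 tail=0 count=2
After op 5 (write(3)): arr=[3 6 7] head=1 tail=1 count=3
After op 6 (read()): arr=[3 6 7] head=2 tail=1 count=2
After op 7 (write(16)): arr=[3 16 7] head=2 tail=2 count=3
After op 8 (write(14)): arr=[3 16 14] head=0 tail=0 count=3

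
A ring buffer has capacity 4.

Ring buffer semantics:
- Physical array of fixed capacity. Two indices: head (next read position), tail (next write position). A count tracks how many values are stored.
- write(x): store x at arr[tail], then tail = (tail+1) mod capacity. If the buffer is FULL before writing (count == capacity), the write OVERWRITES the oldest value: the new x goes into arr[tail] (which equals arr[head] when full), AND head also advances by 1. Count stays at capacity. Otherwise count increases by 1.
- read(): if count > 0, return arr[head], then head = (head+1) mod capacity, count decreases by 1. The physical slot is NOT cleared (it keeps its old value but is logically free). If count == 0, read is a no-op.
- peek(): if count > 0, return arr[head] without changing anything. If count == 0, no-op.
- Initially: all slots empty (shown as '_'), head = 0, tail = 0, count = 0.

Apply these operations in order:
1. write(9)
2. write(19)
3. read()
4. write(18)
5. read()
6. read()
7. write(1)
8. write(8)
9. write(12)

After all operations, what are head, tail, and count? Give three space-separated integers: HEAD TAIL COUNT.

Answer: 3 2 3

Derivation:
After op 1 (write(9)): arr=[9 _ _ _] head=0 tail=1 count=1
After op 2 (write(19)): arr=[9 19 _ _] head=0 tail=2 count=2
After op 3 (read()): arr=[9 19 _ _] head=1 tail=2 count=1
After op 4 (write(18)): arr=[9 19 18 _] head=1 tail=3 count=2
After op 5 (read()): arr=[9 19 18 _] head=2 tail=3 count=1
After op 6 (read()): arr=[9 19 18 _] head=3 tail=3 count=0
After op 7 (write(1)): arr=[9 19 18 1] head=3 tail=0 count=1
After op 8 (write(8)): arr=[8 19 18 1] head=3 tail=1 count=2
After op 9 (write(12)): arr=[8 12 18 1] head=3 tail=2 count=3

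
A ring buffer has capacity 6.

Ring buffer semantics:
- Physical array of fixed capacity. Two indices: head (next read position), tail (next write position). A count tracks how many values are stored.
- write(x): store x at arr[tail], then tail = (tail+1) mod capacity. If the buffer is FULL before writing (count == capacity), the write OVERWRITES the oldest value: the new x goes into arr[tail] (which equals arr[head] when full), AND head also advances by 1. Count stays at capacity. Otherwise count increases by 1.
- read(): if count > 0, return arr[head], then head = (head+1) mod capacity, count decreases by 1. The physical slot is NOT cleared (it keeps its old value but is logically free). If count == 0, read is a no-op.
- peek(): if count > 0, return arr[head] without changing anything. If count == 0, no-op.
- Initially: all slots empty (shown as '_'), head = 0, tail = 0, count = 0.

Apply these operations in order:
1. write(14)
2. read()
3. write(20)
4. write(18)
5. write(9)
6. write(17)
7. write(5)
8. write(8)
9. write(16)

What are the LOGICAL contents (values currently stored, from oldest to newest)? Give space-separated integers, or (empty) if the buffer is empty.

After op 1 (write(14)): arr=[14 _ _ _ _ _] head=0 tail=1 count=1
After op 2 (read()): arr=[14 _ _ _ _ _] head=1 tail=1 count=0
After op 3 (write(20)): arr=[14 20 _ _ _ _] head=1 tail=2 count=1
After op 4 (write(18)): arr=[14 20 18 _ _ _] head=1 tail=3 count=2
After op 5 (write(9)): arr=[14 20 18 9 _ _] head=1 tail=4 count=3
After op 6 (write(17)): arr=[14 20 18 9 17 _] head=1 tail=5 count=4
After op 7 (write(5)): arr=[14 20 18 9 17 5] head=1 tail=0 count=5
After op 8 (write(8)): arr=[8 20 18 9 17 5] head=1 tail=1 count=6
After op 9 (write(16)): arr=[8 16 18 9 17 5] head=2 tail=2 count=6

Answer: 18 9 17 5 8 16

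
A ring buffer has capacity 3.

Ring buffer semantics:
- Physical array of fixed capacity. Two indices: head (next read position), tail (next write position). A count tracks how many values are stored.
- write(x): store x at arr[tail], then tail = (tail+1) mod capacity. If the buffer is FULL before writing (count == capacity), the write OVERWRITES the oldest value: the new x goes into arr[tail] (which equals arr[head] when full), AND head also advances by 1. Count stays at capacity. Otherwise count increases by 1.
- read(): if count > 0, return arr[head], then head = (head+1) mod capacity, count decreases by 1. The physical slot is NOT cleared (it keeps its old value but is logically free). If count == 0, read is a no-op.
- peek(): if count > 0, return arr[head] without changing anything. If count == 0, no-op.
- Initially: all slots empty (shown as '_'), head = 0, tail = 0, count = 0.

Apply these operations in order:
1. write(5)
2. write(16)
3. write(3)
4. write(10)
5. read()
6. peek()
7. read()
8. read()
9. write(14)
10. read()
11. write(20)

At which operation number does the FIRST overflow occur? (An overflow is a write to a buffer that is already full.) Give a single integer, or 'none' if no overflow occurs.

After op 1 (write(5)): arr=[5 _ _] head=0 tail=1 count=1
After op 2 (write(16)): arr=[5 16 _] head=0 tail=2 count=2
After op 3 (write(3)): arr=[5 16 3] head=0 tail=0 count=3
After op 4 (write(10)): arr=[10 16 3] head=1 tail=1 count=3
After op 5 (read()): arr=[10 16 3] head=2 tail=1 count=2
After op 6 (peek()): arr=[10 16 3] head=2 tail=1 count=2
After op 7 (read()): arr=[10 16 3] head=0 tail=1 count=1
After op 8 (read()): arr=[10 16 3] head=1 tail=1 count=0
After op 9 (write(14)): arr=[10 14 3] head=1 tail=2 count=1
After op 10 (read()): arr=[10 14 3] head=2 tail=2 count=0
After op 11 (write(20)): arr=[10 14 20] head=2 tail=0 count=1

Answer: 4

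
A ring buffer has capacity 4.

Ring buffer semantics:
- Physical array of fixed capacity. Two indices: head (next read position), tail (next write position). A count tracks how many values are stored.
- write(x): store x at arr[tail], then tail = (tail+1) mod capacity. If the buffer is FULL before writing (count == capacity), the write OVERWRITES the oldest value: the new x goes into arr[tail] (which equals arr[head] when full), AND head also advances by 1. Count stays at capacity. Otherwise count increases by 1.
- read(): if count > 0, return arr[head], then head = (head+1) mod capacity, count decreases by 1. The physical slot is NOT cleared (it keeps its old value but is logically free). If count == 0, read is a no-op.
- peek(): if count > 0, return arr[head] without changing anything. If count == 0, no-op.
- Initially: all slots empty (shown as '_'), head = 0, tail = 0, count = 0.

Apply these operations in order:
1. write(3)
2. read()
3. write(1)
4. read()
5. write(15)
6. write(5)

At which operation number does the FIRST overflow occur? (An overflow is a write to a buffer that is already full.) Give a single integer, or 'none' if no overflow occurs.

Answer: none

Derivation:
After op 1 (write(3)): arr=[3 _ _ _] head=0 tail=1 count=1
After op 2 (read()): arr=[3 _ _ _] head=1 tail=1 count=0
After op 3 (write(1)): arr=[3 1 _ _] head=1 tail=2 count=1
After op 4 (read()): arr=[3 1 _ _] head=2 tail=2 count=0
After op 5 (write(15)): arr=[3 1 15 _] head=2 tail=3 count=1
After op 6 (write(5)): arr=[3 1 15 5] head=2 tail=0 count=2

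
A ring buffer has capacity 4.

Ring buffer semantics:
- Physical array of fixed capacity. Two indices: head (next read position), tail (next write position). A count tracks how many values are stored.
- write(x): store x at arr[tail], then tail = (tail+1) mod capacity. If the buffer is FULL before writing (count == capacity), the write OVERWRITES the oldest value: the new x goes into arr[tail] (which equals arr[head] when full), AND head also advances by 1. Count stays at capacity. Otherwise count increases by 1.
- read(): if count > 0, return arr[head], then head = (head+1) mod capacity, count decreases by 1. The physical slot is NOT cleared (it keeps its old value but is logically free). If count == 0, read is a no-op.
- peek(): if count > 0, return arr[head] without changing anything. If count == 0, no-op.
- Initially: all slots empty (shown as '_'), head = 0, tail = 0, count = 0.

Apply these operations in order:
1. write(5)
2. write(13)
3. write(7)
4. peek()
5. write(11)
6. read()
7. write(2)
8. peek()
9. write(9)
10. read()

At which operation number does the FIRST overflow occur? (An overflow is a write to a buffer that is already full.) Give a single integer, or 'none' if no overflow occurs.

After op 1 (write(5)): arr=[5 _ _ _] head=0 tail=1 count=1
After op 2 (write(13)): arr=[5 13 _ _] head=0 tail=2 count=2
After op 3 (write(7)): arr=[5 13 7 _] head=0 tail=3 count=3
After op 4 (peek()): arr=[5 13 7 _] head=0 tail=3 count=3
After op 5 (write(11)): arr=[5 13 7 11] head=0 tail=0 count=4
After op 6 (read()): arr=[5 13 7 11] head=1 tail=0 count=3
After op 7 (write(2)): arr=[2 13 7 11] head=1 tail=1 count=4
After op 8 (peek()): arr=[2 13 7 11] head=1 tail=1 count=4
After op 9 (write(9)): arr=[2 9 7 11] head=2 tail=2 count=4
After op 10 (read()): arr=[2 9 7 11] head=3 tail=2 count=3

Answer: 9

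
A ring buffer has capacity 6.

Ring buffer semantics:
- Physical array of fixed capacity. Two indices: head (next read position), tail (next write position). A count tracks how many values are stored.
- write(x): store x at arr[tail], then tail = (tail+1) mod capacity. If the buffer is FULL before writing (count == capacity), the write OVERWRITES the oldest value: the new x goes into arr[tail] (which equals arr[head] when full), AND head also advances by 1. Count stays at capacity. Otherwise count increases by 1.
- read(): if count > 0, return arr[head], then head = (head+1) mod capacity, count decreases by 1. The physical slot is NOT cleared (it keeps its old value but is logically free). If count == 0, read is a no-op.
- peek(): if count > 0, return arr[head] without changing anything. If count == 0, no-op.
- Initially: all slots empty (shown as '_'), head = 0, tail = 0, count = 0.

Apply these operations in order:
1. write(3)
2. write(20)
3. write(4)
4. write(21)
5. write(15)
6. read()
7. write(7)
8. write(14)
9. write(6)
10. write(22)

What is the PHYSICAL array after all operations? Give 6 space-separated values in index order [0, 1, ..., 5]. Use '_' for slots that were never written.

After op 1 (write(3)): arr=[3 _ _ _ _ _] head=0 tail=1 count=1
After op 2 (write(20)): arr=[3 20 _ _ _ _] head=0 tail=2 count=2
After op 3 (write(4)): arr=[3 20 4 _ _ _] head=0 tail=3 count=3
After op 4 (write(21)): arr=[3 20 4 21 _ _] head=0 tail=4 count=4
After op 5 (write(15)): arr=[3 20 4 21 15 _] head=0 tail=5 count=5
After op 6 (read()): arr=[3 20 4 21 15 _] head=1 tail=5 count=4
After op 7 (write(7)): arr=[3 20 4 21 15 7] head=1 tail=0 count=5
After op 8 (write(14)): arr=[14 20 4 21 15 7] head=1 tail=1 count=6
After op 9 (write(6)): arr=[14 6 4 21 15 7] head=2 tail=2 count=6
After op 10 (write(22)): arr=[14 6 22 21 15 7] head=3 tail=3 count=6

Answer: 14 6 22 21 15 7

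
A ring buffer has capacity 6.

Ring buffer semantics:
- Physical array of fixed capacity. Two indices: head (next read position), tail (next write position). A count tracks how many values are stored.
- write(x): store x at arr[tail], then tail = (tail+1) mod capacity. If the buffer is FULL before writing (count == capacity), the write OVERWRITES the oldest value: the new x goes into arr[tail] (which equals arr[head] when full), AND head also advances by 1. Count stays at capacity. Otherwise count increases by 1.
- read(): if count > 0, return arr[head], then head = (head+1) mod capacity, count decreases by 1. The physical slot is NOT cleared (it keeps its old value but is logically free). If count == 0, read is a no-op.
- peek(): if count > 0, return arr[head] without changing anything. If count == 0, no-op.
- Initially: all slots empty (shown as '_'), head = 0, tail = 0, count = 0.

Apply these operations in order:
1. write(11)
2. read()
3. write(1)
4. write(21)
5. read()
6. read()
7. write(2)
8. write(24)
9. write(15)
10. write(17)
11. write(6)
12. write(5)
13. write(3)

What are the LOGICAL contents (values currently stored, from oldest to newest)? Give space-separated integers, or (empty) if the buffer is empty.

After op 1 (write(11)): arr=[11 _ _ _ _ _] head=0 tail=1 count=1
After op 2 (read()): arr=[11 _ _ _ _ _] head=1 tail=1 count=0
After op 3 (write(1)): arr=[11 1 _ _ _ _] head=1 tail=2 count=1
After op 4 (write(21)): arr=[11 1 21 _ _ _] head=1 tail=3 count=2
After op 5 (read()): arr=[11 1 21 _ _ _] head=2 tail=3 count=1
After op 6 (read()): arr=[11 1 21 _ _ _] head=3 tail=3 count=0
After op 7 (write(2)): arr=[11 1 21 2 _ _] head=3 tail=4 count=1
After op 8 (write(24)): arr=[11 1 21 2 24 _] head=3 tail=5 count=2
After op 9 (write(15)): arr=[11 1 21 2 24 15] head=3 tail=0 count=3
After op 10 (write(17)): arr=[17 1 21 2 24 15] head=3 tail=1 count=4
After op 11 (write(6)): arr=[17 6 21 2 24 15] head=3 tail=2 count=5
After op 12 (write(5)): arr=[17 6 5 2 24 15] head=3 tail=3 count=6
After op 13 (write(3)): arr=[17 6 5 3 24 15] head=4 tail=4 count=6

Answer: 24 15 17 6 5 3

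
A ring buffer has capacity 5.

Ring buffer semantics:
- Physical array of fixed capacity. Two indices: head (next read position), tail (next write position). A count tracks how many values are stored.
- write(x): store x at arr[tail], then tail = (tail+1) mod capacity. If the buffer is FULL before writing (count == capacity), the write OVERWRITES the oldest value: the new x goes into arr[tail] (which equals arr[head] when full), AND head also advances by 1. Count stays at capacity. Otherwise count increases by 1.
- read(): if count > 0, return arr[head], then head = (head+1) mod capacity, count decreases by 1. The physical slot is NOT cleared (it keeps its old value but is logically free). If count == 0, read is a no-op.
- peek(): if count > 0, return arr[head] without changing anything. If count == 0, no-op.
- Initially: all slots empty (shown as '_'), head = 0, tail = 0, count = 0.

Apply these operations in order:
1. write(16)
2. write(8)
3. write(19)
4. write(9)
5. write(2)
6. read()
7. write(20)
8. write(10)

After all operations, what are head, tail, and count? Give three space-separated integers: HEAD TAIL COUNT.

Answer: 2 2 5

Derivation:
After op 1 (write(16)): arr=[16 _ _ _ _] head=0 tail=1 count=1
After op 2 (write(8)): arr=[16 8 _ _ _] head=0 tail=2 count=2
After op 3 (write(19)): arr=[16 8 19 _ _] head=0 tail=3 count=3
After op 4 (write(9)): arr=[16 8 19 9 _] head=0 tail=4 count=4
After op 5 (write(2)): arr=[16 8 19 9 2] head=0 tail=0 count=5
After op 6 (read()): arr=[16 8 19 9 2] head=1 tail=0 count=4
After op 7 (write(20)): arr=[20 8 19 9 2] head=1 tail=1 count=5
After op 8 (write(10)): arr=[20 10 19 9 2] head=2 tail=2 count=5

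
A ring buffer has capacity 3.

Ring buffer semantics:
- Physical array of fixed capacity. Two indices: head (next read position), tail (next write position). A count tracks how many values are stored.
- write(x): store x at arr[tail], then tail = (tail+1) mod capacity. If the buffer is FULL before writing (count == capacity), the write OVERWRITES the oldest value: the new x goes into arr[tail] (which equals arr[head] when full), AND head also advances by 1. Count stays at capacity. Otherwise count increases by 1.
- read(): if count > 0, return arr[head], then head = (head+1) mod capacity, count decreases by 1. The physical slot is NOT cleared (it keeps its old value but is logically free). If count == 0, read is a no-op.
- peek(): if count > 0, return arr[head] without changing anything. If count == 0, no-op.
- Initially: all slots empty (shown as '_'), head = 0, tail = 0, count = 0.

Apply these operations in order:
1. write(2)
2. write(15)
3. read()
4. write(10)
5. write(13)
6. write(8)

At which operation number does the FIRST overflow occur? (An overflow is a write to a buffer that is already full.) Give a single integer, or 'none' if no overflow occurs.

Answer: 6

Derivation:
After op 1 (write(2)): arr=[2 _ _] head=0 tail=1 count=1
After op 2 (write(15)): arr=[2 15 _] head=0 tail=2 count=2
After op 3 (read()): arr=[2 15 _] head=1 tail=2 count=1
After op 4 (write(10)): arr=[2 15 10] head=1 tail=0 count=2
After op 5 (write(13)): arr=[13 15 10] head=1 tail=1 count=3
After op 6 (write(8)): arr=[13 8 10] head=2 tail=2 count=3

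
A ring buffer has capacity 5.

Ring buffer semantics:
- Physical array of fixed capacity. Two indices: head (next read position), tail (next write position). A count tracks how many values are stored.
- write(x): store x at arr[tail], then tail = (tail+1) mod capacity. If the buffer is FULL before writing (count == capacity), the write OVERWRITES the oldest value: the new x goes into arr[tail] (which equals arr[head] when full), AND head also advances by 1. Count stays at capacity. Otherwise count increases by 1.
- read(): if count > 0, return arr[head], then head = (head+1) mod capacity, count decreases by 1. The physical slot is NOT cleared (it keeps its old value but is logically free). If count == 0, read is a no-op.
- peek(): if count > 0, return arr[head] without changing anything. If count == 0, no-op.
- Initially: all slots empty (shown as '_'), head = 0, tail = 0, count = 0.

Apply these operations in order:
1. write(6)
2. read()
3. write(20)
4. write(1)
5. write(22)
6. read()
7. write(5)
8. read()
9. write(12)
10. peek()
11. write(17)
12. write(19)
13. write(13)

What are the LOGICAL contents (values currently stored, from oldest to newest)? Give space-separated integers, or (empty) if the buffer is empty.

Answer: 5 12 17 19 13

Derivation:
After op 1 (write(6)): arr=[6 _ _ _ _] head=0 tail=1 count=1
After op 2 (read()): arr=[6 _ _ _ _] head=1 tail=1 count=0
After op 3 (write(20)): arr=[6 20 _ _ _] head=1 tail=2 count=1
After op 4 (write(1)): arr=[6 20 1 _ _] head=1 tail=3 count=2
After op 5 (write(22)): arr=[6 20 1 22 _] head=1 tail=4 count=3
After op 6 (read()): arr=[6 20 1 22 _] head=2 tail=4 count=2
After op 7 (write(5)): arr=[6 20 1 22 5] head=2 tail=0 count=3
After op 8 (read()): arr=[6 20 1 22 5] head=3 tail=0 count=2
After op 9 (write(12)): arr=[12 20 1 22 5] head=3 tail=1 count=3
After op 10 (peek()): arr=[12 20 1 22 5] head=3 tail=1 count=3
After op 11 (write(17)): arr=[12 17 1 22 5] head=3 tail=2 count=4
After op 12 (write(19)): arr=[12 17 19 22 5] head=3 tail=3 count=5
After op 13 (write(13)): arr=[12 17 19 13 5] head=4 tail=4 count=5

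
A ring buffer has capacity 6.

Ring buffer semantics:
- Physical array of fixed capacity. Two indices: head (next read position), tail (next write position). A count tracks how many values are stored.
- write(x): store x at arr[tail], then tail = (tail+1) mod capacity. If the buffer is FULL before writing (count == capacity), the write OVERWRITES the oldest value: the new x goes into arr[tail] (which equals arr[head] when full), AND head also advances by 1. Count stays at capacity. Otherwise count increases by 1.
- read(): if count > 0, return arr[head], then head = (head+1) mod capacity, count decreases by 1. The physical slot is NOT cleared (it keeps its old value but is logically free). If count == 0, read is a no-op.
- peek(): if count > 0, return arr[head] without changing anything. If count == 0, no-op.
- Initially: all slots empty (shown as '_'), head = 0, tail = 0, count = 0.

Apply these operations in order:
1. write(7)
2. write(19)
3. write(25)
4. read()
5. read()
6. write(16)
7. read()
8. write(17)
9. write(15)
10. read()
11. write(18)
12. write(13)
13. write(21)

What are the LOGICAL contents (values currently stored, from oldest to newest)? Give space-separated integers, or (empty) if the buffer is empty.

Answer: 17 15 18 13 21

Derivation:
After op 1 (write(7)): arr=[7 _ _ _ _ _] head=0 tail=1 count=1
After op 2 (write(19)): arr=[7 19 _ _ _ _] head=0 tail=2 count=2
After op 3 (write(25)): arr=[7 19 25 _ _ _] head=0 tail=3 count=3
After op 4 (read()): arr=[7 19 25 _ _ _] head=1 tail=3 count=2
After op 5 (read()): arr=[7 19 25 _ _ _] head=2 tail=3 count=1
After op 6 (write(16)): arr=[7 19 25 16 _ _] head=2 tail=4 count=2
After op 7 (read()): arr=[7 19 25 16 _ _] head=3 tail=4 count=1
After op 8 (write(17)): arr=[7 19 25 16 17 _] head=3 tail=5 count=2
After op 9 (write(15)): arr=[7 19 25 16 17 15] head=3 tail=0 count=3
After op 10 (read()): arr=[7 19 25 16 17 15] head=4 tail=0 count=2
After op 11 (write(18)): arr=[18 19 25 16 17 15] head=4 tail=1 count=3
After op 12 (write(13)): arr=[18 13 25 16 17 15] head=4 tail=2 count=4
After op 13 (write(21)): arr=[18 13 21 16 17 15] head=4 tail=3 count=5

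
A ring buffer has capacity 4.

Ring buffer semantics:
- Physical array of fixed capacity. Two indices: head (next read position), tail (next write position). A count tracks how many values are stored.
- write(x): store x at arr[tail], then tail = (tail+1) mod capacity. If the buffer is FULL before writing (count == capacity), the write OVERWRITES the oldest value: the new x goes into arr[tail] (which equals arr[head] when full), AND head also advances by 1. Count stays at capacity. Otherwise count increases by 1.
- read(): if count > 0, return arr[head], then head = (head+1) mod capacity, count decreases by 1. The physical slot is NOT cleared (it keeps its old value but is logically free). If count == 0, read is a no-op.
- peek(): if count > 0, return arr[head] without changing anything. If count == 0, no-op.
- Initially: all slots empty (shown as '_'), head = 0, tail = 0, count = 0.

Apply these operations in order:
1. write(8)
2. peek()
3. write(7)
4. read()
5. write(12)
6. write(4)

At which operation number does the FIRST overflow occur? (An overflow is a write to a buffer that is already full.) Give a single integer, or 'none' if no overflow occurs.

After op 1 (write(8)): arr=[8 _ _ _] head=0 tail=1 count=1
After op 2 (peek()): arr=[8 _ _ _] head=0 tail=1 count=1
After op 3 (write(7)): arr=[8 7 _ _] head=0 tail=2 count=2
After op 4 (read()): arr=[8 7 _ _] head=1 tail=2 count=1
After op 5 (write(12)): arr=[8 7 12 _] head=1 tail=3 count=2
After op 6 (write(4)): arr=[8 7 12 4] head=1 tail=0 count=3

Answer: none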